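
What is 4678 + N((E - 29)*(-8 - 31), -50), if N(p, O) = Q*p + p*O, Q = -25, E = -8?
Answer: -103547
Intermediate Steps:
N(p, O) = -25*p + O*p (N(p, O) = -25*p + p*O = -25*p + O*p)
4678 + N((E - 29)*(-8 - 31), -50) = 4678 + ((-8 - 29)*(-8 - 31))*(-25 - 50) = 4678 - 37*(-39)*(-75) = 4678 + 1443*(-75) = 4678 - 108225 = -103547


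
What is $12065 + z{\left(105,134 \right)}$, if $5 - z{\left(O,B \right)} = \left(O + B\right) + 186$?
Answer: $11645$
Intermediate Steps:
$z{\left(O,B \right)} = -181 - B - O$ ($z{\left(O,B \right)} = 5 - \left(\left(O + B\right) + 186\right) = 5 - \left(\left(B + O\right) + 186\right) = 5 - \left(186 + B + O\right) = -181 - B - O$)
$12065 + z{\left(105,134 \right)} = 12065 - 420 = 11645$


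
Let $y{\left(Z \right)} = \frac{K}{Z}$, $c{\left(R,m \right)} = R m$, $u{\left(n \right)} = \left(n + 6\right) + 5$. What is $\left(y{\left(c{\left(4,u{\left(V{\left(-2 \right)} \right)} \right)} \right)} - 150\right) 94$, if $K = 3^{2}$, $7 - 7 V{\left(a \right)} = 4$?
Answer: $- \frac{2253039}{160} \approx -14082.0$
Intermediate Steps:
$V{\left(a \right)} = \frac{3}{7}$ ($V{\left(a \right)} = 1 - \frac{4}{7} = \frac{3}{7}$)
$K = 9$
$u{\left(n \right)} = 11 + n$ ($u{\left(n \right)} = \left(6 + n\right) + 5 = 11 + n$)
$y{\left(Z \right)} = \frac{9}{Z}$
$\left(y{\left(c{\left(4,u{\left(V{\left(-2 \right)} \right)} \right)} \right)} - 150\right) 94 = \left(\frac{9}{4 \left(11 + \frac{3}{7}\right)} - 150\right) 94 = \left(\frac{9}{4 \cdot \frac{80}{7}} - 150\right) 94 = \left(\frac{9}{\frac{320}{7}} - 150\right) 94 = \left(9 \cdot \frac{7}{320} - 150\right) 94 = \left(\frac{63}{320} - 150\right) 94 = \left(- \frac{47937}{320}\right) 94 = - \frac{2253039}{160}$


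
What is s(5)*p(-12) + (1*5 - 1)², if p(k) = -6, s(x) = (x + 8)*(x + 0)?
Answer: -374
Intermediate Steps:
s(x) = x*(8 + x) (s(x) = (8 + x)*x = x*(8 + x))
s(5)*p(-12) + (1*5 - 1)² = (5*(8 + 5))*(-6) + (1*5 - 1)² = (5*13)*(-6) + (5 - 1)² = 65*(-6) + 4² = -390 + 16 = -374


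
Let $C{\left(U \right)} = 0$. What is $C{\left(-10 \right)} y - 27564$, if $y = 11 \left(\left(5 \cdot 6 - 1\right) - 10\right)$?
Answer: $-27564$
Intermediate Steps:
$y = 209$ ($y = 11 \left(\left(30 - 1\right) - 10\right) = 11 \left(29 - 10\right) = 11 \cdot 19 = 209$)
$C{\left(-10 \right)} y - 27564 = 0 \cdot 209 - 27564 = 0 - 27564 = -27564$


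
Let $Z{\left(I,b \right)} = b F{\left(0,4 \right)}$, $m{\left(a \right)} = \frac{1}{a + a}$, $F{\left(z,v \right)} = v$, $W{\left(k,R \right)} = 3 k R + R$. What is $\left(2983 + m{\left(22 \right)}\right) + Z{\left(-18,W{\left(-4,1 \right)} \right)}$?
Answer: $\frac{129317}{44} \approx 2939.0$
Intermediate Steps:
$W{\left(k,R \right)} = R + 3 R k$ ($W{\left(k,R \right)} = 3 R k + R = R + 3 R k$)
$m{\left(a \right)} = \frac{1}{2 a}$
$Z{\left(I,b \right)} = 4 b$ ($Z{\left(I,b \right)} = b 4 = 4 b$)
$\left(2983 + m{\left(22 \right)}\right) + Z{\left(-18,W{\left(-4,1 \right)} \right)} = \left(2983 + \frac{1}{2 \cdot 22}\right) + 4 \cdot 1 \left(1 + 3 \left(-4\right)\right) = \left(2983 + \frac{1}{2} \cdot \frac{1}{22}\right) + 4 \cdot 1 \left(1 - 12\right) = \left(2983 + \frac{1}{44}\right) + 4 \cdot 1 \left(-11\right) = \frac{131253}{44} + 4 \left(-11\right) = \frac{131253}{44} - 44 = \frac{129317}{44}$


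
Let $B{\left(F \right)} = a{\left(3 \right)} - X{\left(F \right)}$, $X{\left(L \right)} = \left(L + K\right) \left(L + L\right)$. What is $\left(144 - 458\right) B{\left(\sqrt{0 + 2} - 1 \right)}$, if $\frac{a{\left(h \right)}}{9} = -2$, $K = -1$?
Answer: $8164 - 1884 \sqrt{2} \approx 5499.6$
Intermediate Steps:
$a{\left(h \right)} = -18$ ($a{\left(h \right)} = 9 \left(-2\right) = -18$)
$X{\left(L \right)} = 2 L \left(-1 + L\right)$ ($X{\left(L \right)} = \left(L - 1\right) \left(L + L\right) = \left(-1 + L\right) 2 L = 2 L \left(-1 + L\right)$)
$B{\left(F \right)} = -18 - 2 F \left(-1 + F\right)$
$\left(144 - 458\right) B{\left(\sqrt{0 + 2} - 1 \right)} = \left(144 - 458\right) \left(-18 - 2 \left(\sqrt{0 + 2} - 1\right)^{2} + 2 \left(\sqrt{0 + 2} - 1\right)\right) = - 314 \left(-18 - 2 \left(\sqrt{2} - 1\right)^{2} + 2 \left(\sqrt{2} - 1\right)\right) = - 314 \left(-18 - 2 \left(-1 + \sqrt{2}\right)^{2} + 2 \left(-1 + \sqrt{2}\right)\right) = - 314 \left(-18 - 2 \left(-1 + \sqrt{2}\right)^{2} - \left(2 - 2 \sqrt{2}\right)\right) = - 314 \left(-20 - 2 \left(-1 + \sqrt{2}\right)^{2} + 2 \sqrt{2}\right) = 6280 - 628 \sqrt{2} + 628 \left(-1 + \sqrt{2}\right)^{2}$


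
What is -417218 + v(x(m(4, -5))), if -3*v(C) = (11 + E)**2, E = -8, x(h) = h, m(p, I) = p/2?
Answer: -417221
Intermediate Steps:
m(p, I) = p/2 (m(p, I) = p*(1/2) = p/2)
v(C) = -3 (v(C) = -(11 - 8)**2/3 = -1/3*3**2 = -1/3*9 = -3)
-417218 + v(x(m(4, -5))) = -417218 - 3 = -417221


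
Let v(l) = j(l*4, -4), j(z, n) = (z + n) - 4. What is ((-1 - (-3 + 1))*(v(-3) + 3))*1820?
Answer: -30940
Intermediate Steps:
j(z, n) = -4 + n + z (j(z, n) = (n + z) - 4 = -4 + n + z)
v(l) = -8 + 4*l (v(l) = -4 - 4 + l*4 = -4 - 4 + 4*l = -8 + 4*l)
((-1 - (-3 + 1))*(v(-3) + 3))*1820 = ((-1 - (-3 + 1))*((-8 + 4*(-3)) + 3))*1820 = ((-1 - 1*(-2))*((-8 - 12) + 3))*1820 = ((-1 + 2)*(-20 + 3))*1820 = (1*(-17))*1820 = -17*1820 = -30940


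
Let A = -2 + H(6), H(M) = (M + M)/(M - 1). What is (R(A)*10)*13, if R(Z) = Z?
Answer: 52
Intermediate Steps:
H(M) = 2*M/(-1 + M) (H(M) = (2*M)/(-1 + M) = 2*M/(-1 + M))
A = ⅖ (A = -2 + 2*6/(-1 + 6) = -2 + 2*6/5 = -2 + 2*6*(⅕) = -2 + 12/5 = ⅖ ≈ 0.40000)
(R(A)*10)*13 = ((⅖)*10)*13 = 4*13 = 52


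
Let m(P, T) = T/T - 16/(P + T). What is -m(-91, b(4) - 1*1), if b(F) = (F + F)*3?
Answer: -21/17 ≈ -1.2353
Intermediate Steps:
b(F) = 6*F (b(F) = (2*F)*3 = 6*F)
m(P, T) = 1 - 16/(P + T)
-m(-91, b(4) - 1*1) = -(-16 - 91 + (6*4 - 1*1))/(-91 + (6*4 - 1*1)) = -(-16 - 91 + (24 - 1))/(-91 + (24 - 1)) = -(-16 - 91 + 23)/(-91 + 23) = -(-84)/(-68) = -(-1)*(-84)/68 = -1*21/17 = -21/17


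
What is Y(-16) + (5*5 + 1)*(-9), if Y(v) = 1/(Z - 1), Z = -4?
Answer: -1171/5 ≈ -234.20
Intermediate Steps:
Y(v) = -⅕ (Y(v) = 1/(-4 - 1) = 1/(-5) = -⅕)
Y(-16) + (5*5 + 1)*(-9) = -⅕ + (5*5 + 1)*(-9) = -⅕ + (25 + 1)*(-9) = -⅕ + 26*(-9) = -⅕ - 234 = -1171/5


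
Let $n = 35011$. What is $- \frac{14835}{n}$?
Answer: $- \frac{14835}{35011} \approx -0.42372$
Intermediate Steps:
$- \frac{14835}{n} = - \frac{14835}{35011}$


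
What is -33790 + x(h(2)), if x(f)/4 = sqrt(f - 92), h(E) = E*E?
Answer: -33790 + 8*I*sqrt(22) ≈ -33790.0 + 37.523*I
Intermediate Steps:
h(E) = E**2
x(f) = 4*sqrt(-92 + f) (x(f) = 4*sqrt(f - 92) = 4*sqrt(-92 + f))
-33790 + x(h(2)) = -33790 + 4*sqrt(-92 + 2**2) = -33790 + 4*sqrt(-92 + 4) = -33790 + 4*sqrt(-88) = -33790 + 4*(2*I*sqrt(22)) = -33790 + 8*I*sqrt(22)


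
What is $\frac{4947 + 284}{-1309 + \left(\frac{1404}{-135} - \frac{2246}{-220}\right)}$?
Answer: $- \frac{575410}{144011} \approx -3.9956$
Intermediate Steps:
$\frac{4947 + 284}{-1309 + \left(\frac{1404}{-135} - \frac{2246}{-220}\right)} = \frac{5231}{-1309 + \left(1404 \left(- \frac{1}{135}\right) - - \frac{1123}{110}\right)} = \frac{5231}{-1309 + \left(- \frac{52}{5} + \frac{1123}{110}\right)} = \frac{5231}{-1309 - \frac{21}{110}} = \frac{5231}{- \frac{144011}{110}} = 5231 \left(- \frac{110}{144011}\right) = - \frac{575410}{144011}$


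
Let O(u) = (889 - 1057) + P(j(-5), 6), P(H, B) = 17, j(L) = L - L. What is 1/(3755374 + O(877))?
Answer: 1/3755223 ≈ 2.6630e-7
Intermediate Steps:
j(L) = 0
O(u) = -151 (O(u) = (889 - 1057) + 17 = -168 + 17 = -151)
1/(3755374 + O(877)) = 1/(3755374 - 151) = 1/3755223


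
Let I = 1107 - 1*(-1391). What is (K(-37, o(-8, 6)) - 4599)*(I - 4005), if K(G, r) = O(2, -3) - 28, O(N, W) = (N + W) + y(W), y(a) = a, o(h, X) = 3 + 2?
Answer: 6978917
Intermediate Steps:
o(h, X) = 5
I = 2498 (I = 1107 + 1391 = 2498)
O(N, W) = N + 2*W (O(N, W) = (N + W) + W = N + 2*W)
K(G, r) = -32 (K(G, r) = (2 + 2*(-3)) - 28 = (2 - 6) - 28 = -4 - 28 = -32)
(K(-37, o(-8, 6)) - 4599)*(I - 4005) = (-32 - 4599)*(2498 - 4005) = -4631*(-1507) = 6978917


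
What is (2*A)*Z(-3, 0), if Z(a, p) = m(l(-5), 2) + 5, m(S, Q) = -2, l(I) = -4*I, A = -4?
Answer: -24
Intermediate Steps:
Z(a, p) = 3 (Z(a, p) = -2 + 5 = 3)
(2*A)*Z(-3, 0) = (2*(-4))*3 = -8*3 = -24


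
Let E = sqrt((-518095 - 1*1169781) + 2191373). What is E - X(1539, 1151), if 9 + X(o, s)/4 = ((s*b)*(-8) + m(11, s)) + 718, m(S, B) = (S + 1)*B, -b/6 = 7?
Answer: -1605028 + sqrt(503497) ≈ -1.6043e+6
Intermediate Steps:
b = -42 (b = -6*7 = -42)
m(S, B) = B*(1 + S) (m(S, B) = (1 + S)*B = B*(1 + S))
X(o, s) = 2836 + 1392*s (X(o, s) = -36 + 4*(((s*(-42))*(-8) + s*(1 + 11)) + 718) = -36 + 4*((-42*s*(-8) + s*12) + 718) = -36 + 4*((336*s + 12*s) + 718) = -36 + 4*(348*s + 718) = -36 + 4*(718 + 348*s) = -36 + (2872 + 1392*s) = 2836 + 1392*s)
E = sqrt(503497) (E = sqrt((-518095 - 1169781) + 2191373) = sqrt(-1687876 + 2191373) = sqrt(503497) ≈ 709.58)
E - X(1539, 1151) = sqrt(503497) - (2836 + 1392*1151) = sqrt(503497) - (2836 + 1602192) = sqrt(503497) - 1*1605028 = sqrt(503497) - 1605028 = -1605028 + sqrt(503497)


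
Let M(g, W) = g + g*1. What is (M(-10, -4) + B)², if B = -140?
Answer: 25600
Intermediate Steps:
M(g, W) = 2*g (M(g, W) = g + g = 2*g)
(M(-10, -4) + B)² = (2*(-10) - 140)² = (-20 - 140)² = (-160)² = 25600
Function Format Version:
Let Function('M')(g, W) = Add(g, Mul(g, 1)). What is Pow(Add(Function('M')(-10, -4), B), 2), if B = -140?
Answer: 25600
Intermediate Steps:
Function('M')(g, W) = Mul(2, g) (Function('M')(g, W) = Add(g, g) = Mul(2, g))
Pow(Add(Function('M')(-10, -4), B), 2) = Pow(Add(Mul(2, -10), -140), 2) = Pow(Add(-20, -140), 2) = Pow(-160, 2) = 25600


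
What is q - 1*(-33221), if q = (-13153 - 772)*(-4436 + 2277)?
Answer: 30097296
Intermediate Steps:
q = 30064075 (q = -13925*(-2159) = 30064075)
q - 1*(-33221) = 30064075 - 1*(-33221) = 30064075 + 33221 = 30097296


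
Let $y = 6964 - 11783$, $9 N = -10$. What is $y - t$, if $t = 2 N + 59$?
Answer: $- \frac{43882}{9} \approx -4875.8$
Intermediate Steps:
$N = - \frac{10}{9}$ ($N = \frac{1}{9} \left(-10\right) = - \frac{10}{9} \approx -1.1111$)
$y = -4819$ ($y = 6964 - 11783 = -4819$)
$t = \frac{511}{9}$ ($t = 2 \left(- \frac{10}{9}\right) + 59 = - \frac{20}{9} + 59 = \frac{511}{9} \approx 56.778$)
$y - t = -4819 - \frac{511}{9} = - \frac{43882}{9}$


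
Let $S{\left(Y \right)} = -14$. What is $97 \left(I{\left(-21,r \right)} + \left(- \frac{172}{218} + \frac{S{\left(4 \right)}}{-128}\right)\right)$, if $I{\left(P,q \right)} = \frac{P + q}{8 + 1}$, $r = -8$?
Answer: $- \frac{23762381}{62784} \approx -378.48$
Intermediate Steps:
$I{\left(P,q \right)} = \frac{P}{9} + \frac{q}{9}$ ($I{\left(P,q \right)} = \frac{P + q}{9} = \left(P + q\right) \frac{1}{9} = \frac{P}{9} + \frac{q}{9}$)
$97 \left(I{\left(-21,r \right)} + \left(- \frac{172}{218} + \frac{S{\left(4 \right)}}{-128}\right)\right) = 97 \left(\left(\frac{1}{9} \left(-21\right) + \frac{1}{9} \left(-8\right)\right) - \left(- \frac{7}{64} + \frac{86}{109}\right)\right) = 97 \left(\left(- \frac{7}{3} - \frac{8}{9}\right) - \frac{4741}{6976}\right) = 97 \left(- \frac{29}{9} + \left(- \frac{86}{109} + \frac{7}{64}\right)\right) = 97 \left(- \frac{29}{9} - \frac{4741}{6976}\right) = 97 \left(- \frac{244973}{62784}\right) = - \frac{23762381}{62784}$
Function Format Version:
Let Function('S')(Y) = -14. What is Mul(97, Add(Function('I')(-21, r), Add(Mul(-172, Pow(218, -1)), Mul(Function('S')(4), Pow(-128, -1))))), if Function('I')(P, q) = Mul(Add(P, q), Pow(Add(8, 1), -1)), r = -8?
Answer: Rational(-23762381, 62784) ≈ -378.48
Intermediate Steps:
Function('I')(P, q) = Add(Mul(Rational(1, 9), P), Mul(Rational(1, 9), q)) (Function('I')(P, q) = Mul(Add(P, q), Pow(9, -1)) = Mul(Add(P, q), Rational(1, 9)) = Add(Mul(Rational(1, 9), P), Mul(Rational(1, 9), q)))
Mul(97, Add(Function('I')(-21, r), Add(Mul(-172, Pow(218, -1)), Mul(Function('S')(4), Pow(-128, -1))))) = Mul(97, Add(Add(Mul(Rational(1, 9), -21), Mul(Rational(1, 9), -8)), Add(Mul(-172, Pow(218, -1)), Mul(-14, Pow(-128, -1))))) = Mul(97, Add(Add(Rational(-7, 3), Rational(-8, 9)), Add(Mul(-172, Rational(1, 218)), Mul(-14, Rational(-1, 128))))) = Mul(97, Add(Rational(-29, 9), Add(Rational(-86, 109), Rational(7, 64)))) = Mul(97, Add(Rational(-29, 9), Rational(-4741, 6976))) = Mul(97, Rational(-244973, 62784)) = Rational(-23762381, 62784)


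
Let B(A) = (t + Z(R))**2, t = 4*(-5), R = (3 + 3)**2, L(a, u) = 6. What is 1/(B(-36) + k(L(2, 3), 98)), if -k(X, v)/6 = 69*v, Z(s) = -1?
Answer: -1/40131 ≈ -2.4918e-5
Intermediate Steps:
R = 36 (R = 6**2 = 36)
t = -20
k(X, v) = -414*v
B(A) = 441 (B(A) = (-20 - 1)**2 = (-21)**2 = 441)
1/(B(-36) + k(L(2, 3), 98)) = 1/(441 - 414*98) = 1/(441 - 40572) = 1/(-40131) = -1/40131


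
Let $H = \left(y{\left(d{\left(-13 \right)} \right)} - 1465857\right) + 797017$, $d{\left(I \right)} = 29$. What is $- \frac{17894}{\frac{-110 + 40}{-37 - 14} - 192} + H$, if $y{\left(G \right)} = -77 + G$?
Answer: $- \frac{3251008271}{4861} \approx -6.6879 \cdot 10^{5}$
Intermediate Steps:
$H = -668888$ ($H = \left(\left(-77 + 29\right) - 1465857\right) + 797017 = \left(-48 - 1465857\right) + 797017 = -1465905 + 797017 = -668888$)
$- \frac{17894}{\frac{-110 + 40}{-37 - 14} - 192} + H = - \frac{17894}{\frac{-110 + 40}{-37 - 14} - 192} - 668888 = - \frac{17894}{- \frac{70}{-51} - 192} - 668888 = - \frac{17894}{\left(-70\right) \left(- \frac{1}{51}\right) - 192} - 668888 = - \frac{17894}{\frac{70}{51} - 192} - 668888 = - \frac{17894}{- \frac{9722}{51}} - 668888 = \left(-17894\right) \left(- \frac{51}{9722}\right) - 668888 = \frac{456297}{4861} - 668888 = - \frac{3251008271}{4861}$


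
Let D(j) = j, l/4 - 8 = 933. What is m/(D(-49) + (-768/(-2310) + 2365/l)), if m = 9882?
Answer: -4773467160/23205181 ≈ -205.71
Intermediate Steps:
l = 3764 (l = 32 + 4*933 = 32 + 3732 = 3764)
m/(D(-49) + (-768/(-2310) + 2365/l)) = 9882/(-49 + (-768/(-2310) + 2365/3764)) = 9882/(-49 + (-768*(-1/2310) + 2365*(1/3764))) = 9882/(-49 + (128/385 + 2365/3764)) = 9882/(-49 + 1392317/1449140) = 9882/(-69615543/1449140) = 9882*(-1449140/69615543) = -4773467160/23205181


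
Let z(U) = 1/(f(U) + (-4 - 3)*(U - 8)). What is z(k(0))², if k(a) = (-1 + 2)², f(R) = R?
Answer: 1/2500 ≈ 0.00040000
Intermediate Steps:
k(a) = 1 (k(a) = 1² = 1)
z(U) = 1/(56 - 6*U) (z(U) = 1/(U + (-4 - 3)*(U - 8)) = 1/(U - 7*(-8 + U)) = 1/(U + (56 - 7*U)) = 1/(56 - 6*U))
z(k(0))² = (1/(2*(28 - 3*1)))² = (1/(2*(28 - 3)))² = ((½)/25)² = ((½)*(1/25))² = (1/50)² = 1/2500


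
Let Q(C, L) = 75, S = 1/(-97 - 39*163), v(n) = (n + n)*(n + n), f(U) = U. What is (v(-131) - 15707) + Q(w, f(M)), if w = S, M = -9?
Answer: 53012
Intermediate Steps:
v(n) = 4*n**2 (v(n) = (2*n)*(2*n) = 4*n**2)
S = -1/22168 (S = (1/163)/(-136) = -1/136*1/163 = -1/22168 ≈ -4.5110e-5)
w = -1/22168 ≈ -4.5110e-5
(v(-131) - 15707) + Q(w, f(M)) = (4*(-131)**2 - 15707) + 75 = (4*17161 - 15707) + 75 = (68644 - 15707) + 75 = 52937 + 75 = 53012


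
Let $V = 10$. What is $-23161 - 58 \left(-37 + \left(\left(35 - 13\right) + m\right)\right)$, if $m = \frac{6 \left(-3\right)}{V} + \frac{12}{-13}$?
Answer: $- \frac{1438649}{65} \approx -22133.0$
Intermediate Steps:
$m = - \frac{177}{65}$ ($m = \frac{6 \left(-3\right)}{10} + \frac{12}{-13} = \left(-18\right) \frac{1}{10} + 12 \left(- \frac{1}{13}\right) = - \frac{9}{5} - \frac{12}{13} = - \frac{177}{65} \approx -2.7231$)
$-23161 - 58 \left(-37 + \left(\left(35 - 13\right) + m\right)\right) = -23161 - 58 \left(-37 + \left(\left(35 - 13\right) - \frac{177}{65}\right)\right) = -23161 - 58 \left(-37 + \left(22 - \frac{177}{65}\right)\right) = -23161 - 58 \left(-37 + \frac{1253}{65}\right) = -23161 - - \frac{66816}{65} = -23161 + \frac{66816}{65} = - \frac{1438649}{65}$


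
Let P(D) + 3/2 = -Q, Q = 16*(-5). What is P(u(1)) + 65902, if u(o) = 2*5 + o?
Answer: 131961/2 ≈ 65981.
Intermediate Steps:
Q = -80
u(o) = 10 + o
P(D) = 157/2 (P(D) = -3/2 - 1*(-80) = -3/2 + 80 = 157/2)
P(u(1)) + 65902 = 157/2 + 65902 = 131961/2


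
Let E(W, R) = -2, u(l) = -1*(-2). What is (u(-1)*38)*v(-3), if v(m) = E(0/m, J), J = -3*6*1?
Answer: -152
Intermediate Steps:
J = -18 (J = -18*1 = -18)
u(l) = 2
v(m) = -2
(u(-1)*38)*v(-3) = (2*38)*(-2) = 76*(-2) = -152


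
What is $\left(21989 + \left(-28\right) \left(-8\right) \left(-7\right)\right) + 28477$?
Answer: $48898$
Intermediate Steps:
$\left(21989 + \left(-28\right) \left(-8\right) \left(-7\right)\right) + 28477 = \left(21989 + 224 \left(-7\right)\right) + 28477 = \left(21989 - 1568\right) + 28477 = 20421 + 28477 = 48898$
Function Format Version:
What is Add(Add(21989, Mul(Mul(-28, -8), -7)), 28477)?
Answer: 48898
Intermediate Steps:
Add(Add(21989, Mul(Mul(-28, -8), -7)), 28477) = Add(Add(21989, Mul(224, -7)), 28477) = Add(Add(21989, -1568), 28477) = Add(20421, 28477) = 48898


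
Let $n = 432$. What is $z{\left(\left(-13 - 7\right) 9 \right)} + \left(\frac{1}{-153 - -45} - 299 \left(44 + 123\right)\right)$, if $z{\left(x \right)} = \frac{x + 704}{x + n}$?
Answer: $- \frac{37747783}{756} \approx -49931.0$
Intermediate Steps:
$z{\left(x \right)} = \frac{704 + x}{432 + x}$ ($z{\left(x \right)} = \frac{x + 704}{x + 432} = \frac{704 + x}{432 + x}$)
$z{\left(\left(-13 - 7\right) 9 \right)} + \left(\frac{1}{-153 - -45} - 299 \left(44 + 123\right)\right) = \frac{704 + \left(-13 - 7\right) 9}{432 + \left(-13 - 7\right) 9} + \left(\frac{1}{-153 - -45} - 299 \left(44 + 123\right)\right) = \frac{704 - 180}{432 - 180} + \left(\frac{1}{-153 + 45} - 49933\right) = \frac{704 - 180}{432 - 180} - \left(49933 - \frac{1}{-108}\right) = \frac{1}{252} \cdot 524 - \frac{5392765}{108} = \frac{131}{63} - \frac{5392765}{108} = - \frac{37747783}{756}$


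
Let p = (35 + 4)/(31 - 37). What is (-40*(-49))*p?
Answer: -12740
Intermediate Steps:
p = -13/2 (p = 39/(-6) = 39*(-⅙) = -13/2 ≈ -6.5000)
(-40*(-49))*p = -40*(-49)*(-13/2) = 1960*(-13/2) = -12740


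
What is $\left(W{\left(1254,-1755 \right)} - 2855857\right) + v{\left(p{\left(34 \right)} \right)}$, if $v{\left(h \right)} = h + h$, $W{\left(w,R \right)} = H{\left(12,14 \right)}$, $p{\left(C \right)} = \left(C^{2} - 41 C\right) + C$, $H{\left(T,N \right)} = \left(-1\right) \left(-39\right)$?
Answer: $-2856226$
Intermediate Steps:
$H{\left(T,N \right)} = 39$
$p{\left(C \right)} = C^{2} - 40 C$
$W{\left(w,R \right)} = 39$
$v{\left(h \right)} = 2 h$
$\left(W{\left(1254,-1755 \right)} - 2855857\right) + v{\left(p{\left(34 \right)} \right)} = \left(39 - 2855857\right) + 2 \cdot 34 \left(-40 + 34\right) = -2855818 + 2 \cdot 34 \left(-6\right) = -2855818 + 2 \left(-204\right) = -2855818 - 408 = -2856226$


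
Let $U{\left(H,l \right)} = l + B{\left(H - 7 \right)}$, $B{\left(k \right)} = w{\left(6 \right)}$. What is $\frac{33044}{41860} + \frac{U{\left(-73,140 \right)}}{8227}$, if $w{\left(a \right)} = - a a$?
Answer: $\frac{69051607}{86095555} \approx 0.80203$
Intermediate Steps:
$w{\left(a \right)} = - a^{2}$
$B{\left(k \right)} = -36$ ($B{\left(k \right)} = - 6^{2} = \left(-1\right) 36 = -36$)
$U{\left(H,l \right)} = -36 + l$ ($U{\left(H,l \right)} = l - 36 = -36 + l$)
$\frac{33044}{41860} + \frac{U{\left(-73,140 \right)}}{8227} = \frac{33044}{41860} + \frac{-36 + 140}{8227} = 33044 \cdot \frac{1}{41860} + 104 \cdot \frac{1}{8227} = \frac{8261}{10465} + \frac{104}{8227} = \frac{69051607}{86095555}$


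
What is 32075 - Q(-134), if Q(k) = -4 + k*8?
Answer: 33151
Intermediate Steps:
Q(k) = -4 + 8*k
32075 - Q(-134) = 32075 - (-4 + 8*(-134)) = 32075 - (-4 - 1072) = 32075 - 1*(-1076) = 32075 + 1076 = 33151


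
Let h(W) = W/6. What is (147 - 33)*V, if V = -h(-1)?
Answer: 19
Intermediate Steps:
h(W) = W/6 (h(W) = W*(⅙) = W/6)
V = ⅙ (V = -(-1)/6 = -1*(-⅙) = ⅙ ≈ 0.16667)
(147 - 33)*V = (147 - 33)*(⅙) = 114*(⅙) = 19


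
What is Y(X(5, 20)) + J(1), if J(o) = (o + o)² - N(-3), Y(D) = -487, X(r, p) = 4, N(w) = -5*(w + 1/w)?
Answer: -1499/3 ≈ -499.67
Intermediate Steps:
N(w) = -5*w - 5/w
J(o) = -50/3 + 4*o² (J(o) = (o + o)² - (-5*(-3) - 5/(-3)) = (2*o)² - (15 - 5*(-⅓)) = 4*o² - (15 + 5/3) = 4*o² - 1*50/3 = 4*o² - 50/3 = -50/3 + 4*o²)
Y(X(5, 20)) + J(1) = -487 + (-50/3 + 4*1²) = -487 + (-50/3 + 4*1) = -487 + (-50/3 + 4) = -487 - 38/3 = -1499/3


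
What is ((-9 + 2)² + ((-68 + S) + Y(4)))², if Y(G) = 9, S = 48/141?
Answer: 206116/2209 ≈ 93.307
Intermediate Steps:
S = 16/47 (S = 48*(1/141) = 16/47 ≈ 0.34043)
((-9 + 2)² + ((-68 + S) + Y(4)))² = ((-9 + 2)² + ((-68 + 16/47) + 9))² = ((-7)² + (-3180/47 + 9))² = (49 - 2757/47)² = (-454/47)² = 206116/2209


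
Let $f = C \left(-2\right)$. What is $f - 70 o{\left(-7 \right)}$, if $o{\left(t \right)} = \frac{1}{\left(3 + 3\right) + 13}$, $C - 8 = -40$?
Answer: $\frac{1146}{19} \approx 60.316$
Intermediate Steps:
$C = -32$ ($C = 8 - 40 = -32$)
$o{\left(t \right)} = \frac{1}{19}$ ($o{\left(t \right)} = \frac{1}{6 + 13} = \frac{1}{19}$)
$f = 64$ ($f = \left(-32\right) \left(-2\right) = 64$)
$f - 70 o{\left(-7 \right)} = 64 - \frac{70}{19} = \frac{1146}{19}$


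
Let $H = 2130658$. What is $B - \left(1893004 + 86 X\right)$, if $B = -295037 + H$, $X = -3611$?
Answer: $253163$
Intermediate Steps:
$B = 1835621$ ($B = -295037 + 2130658 = 1835621$)
$B - \left(1893004 + 86 X\right) = 1835621 - 1582458 = 253163$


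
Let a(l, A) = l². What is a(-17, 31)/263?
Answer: 289/263 ≈ 1.0989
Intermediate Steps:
a(-17, 31)/263 = (-17)²/263 = 289*(1/263) = 289/263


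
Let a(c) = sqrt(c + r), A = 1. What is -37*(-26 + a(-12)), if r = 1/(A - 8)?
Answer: 962 - 37*I*sqrt(595)/7 ≈ 962.0 - 128.93*I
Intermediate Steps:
r = -1/7 (r = 1/(1 - 8) = 1/(-7) = -1/7 ≈ -0.14286)
a(c) = sqrt(-1/7 + c) (a(c) = sqrt(c - 1/7) = sqrt(-1/7 + c))
-37*(-26 + a(-12)) = -37*(-26 + sqrt(-7 + 49*(-12))/7) = -37*(-26 + sqrt(-7 - 588)/7) = -37*(-26 + sqrt(-595)/7) = -37*(-26 + (I*sqrt(595))/7) = -37*(-26 + I*sqrt(595)/7) = 962 - 37*I*sqrt(595)/7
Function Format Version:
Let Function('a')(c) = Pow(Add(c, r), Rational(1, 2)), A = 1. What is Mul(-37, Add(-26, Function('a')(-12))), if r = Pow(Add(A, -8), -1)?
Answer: Add(962, Mul(Rational(-37, 7), I, Pow(595, Rational(1, 2)))) ≈ Add(962.00, Mul(-128.93, I))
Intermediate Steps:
r = Rational(-1, 7) (r = Pow(Add(1, -8), -1) = Pow(-7, -1) = Rational(-1, 7) ≈ -0.14286)
Function('a')(c) = Pow(Add(Rational(-1, 7), c), Rational(1, 2)) (Function('a')(c) = Pow(Add(c, Rational(-1, 7)), Rational(1, 2)) = Pow(Add(Rational(-1, 7), c), Rational(1, 2)))
Mul(-37, Add(-26, Function('a')(-12))) = Mul(-37, Add(-26, Mul(Rational(1, 7), Pow(Add(-7, Mul(49, -12)), Rational(1, 2))))) = Mul(-37, Add(-26, Mul(Rational(1, 7), Pow(Add(-7, -588), Rational(1, 2))))) = Mul(-37, Add(-26, Mul(Rational(1, 7), Pow(-595, Rational(1, 2))))) = Mul(-37, Add(-26, Mul(Rational(1, 7), Mul(I, Pow(595, Rational(1, 2)))))) = Mul(-37, Add(-26, Mul(Rational(1, 7), I, Pow(595, Rational(1, 2))))) = Add(962, Mul(Rational(-37, 7), I, Pow(595, Rational(1, 2))))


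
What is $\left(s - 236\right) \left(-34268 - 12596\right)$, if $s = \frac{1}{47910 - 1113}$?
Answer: $\frac{517570280624}{46797} \approx 1.106 \cdot 10^{7}$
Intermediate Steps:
$s = \frac{1}{46797} \approx 2.1369 \cdot 10^{-5}$
$\left(s - 236\right) \left(-34268 - 12596\right) = \left(\frac{1}{46797} - 236\right) \left(-34268 - 12596\right) = \left(- \frac{11044091}{46797}\right) \left(-46864\right) = \frac{517570280624}{46797}$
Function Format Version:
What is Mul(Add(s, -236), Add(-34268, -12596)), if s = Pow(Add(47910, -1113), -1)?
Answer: Rational(517570280624, 46797) ≈ 1.1060e+7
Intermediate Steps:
s = Rational(1, 46797) (s = Pow(46797, -1) = Rational(1, 46797) ≈ 2.1369e-5)
Mul(Add(s, -236), Add(-34268, -12596)) = Mul(Add(Rational(1, 46797), -236), Add(-34268, -12596)) = Mul(Rational(-11044091, 46797), -46864) = Rational(517570280624, 46797)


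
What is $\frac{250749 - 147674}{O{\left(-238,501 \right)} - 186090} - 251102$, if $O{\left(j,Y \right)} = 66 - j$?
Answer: $- \frac{46651339247}{185786} \approx -2.511 \cdot 10^{5}$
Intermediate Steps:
$\frac{250749 - 147674}{O{\left(-238,501 \right)} - 186090} - 251102 = \frac{250749 - 147674}{\left(66 - -238\right) - 186090} - 251102 = \frac{103075}{\left(66 + 238\right) - 186090} - 251102 = \frac{103075}{304 - 186090} - 251102 = \frac{103075}{-185786} - 251102 = 103075 \left(- \frac{1}{185786}\right) - 251102 = - \frac{103075}{185786} - 251102 = - \frac{46651339247}{185786}$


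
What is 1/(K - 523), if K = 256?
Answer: -1/267 ≈ -0.0037453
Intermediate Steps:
1/(K - 523) = 1/(256 - 523) = 1/(-267) = -1/267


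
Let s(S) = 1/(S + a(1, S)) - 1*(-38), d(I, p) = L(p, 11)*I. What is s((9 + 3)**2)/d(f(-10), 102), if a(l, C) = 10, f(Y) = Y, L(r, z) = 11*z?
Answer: -5853/186340 ≈ -0.031410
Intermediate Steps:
d(I, p) = 121*I (d(I, p) = (11*11)*I = 121*I)
s(S) = 38 + 1/(10 + S) (s(S) = 1/(S + 10) - 1*(-38) = 1/(10 + S) + 38 = 38 + 1/(10 + S))
s((9 + 3)**2)/d(f(-10), 102) = ((381 + 38*(9 + 3)**2)/(10 + (9 + 3)**2))/((121*(-10))) = ((381 + 38*12**2)/(10 + 12**2))/(-1210) = ((381 + 38*144)/(10 + 144))*(-1/1210) = ((381 + 5472)/154)*(-1/1210) = ((1/154)*5853)*(-1/1210) = (5853/154)*(-1/1210) = -5853/186340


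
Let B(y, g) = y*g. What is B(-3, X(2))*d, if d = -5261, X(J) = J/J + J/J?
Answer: 31566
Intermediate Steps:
X(J) = 2 (X(J) = 1 + 1 = 2)
B(y, g) = g*y
B(-3, X(2))*d = (2*(-3))*(-5261) = -6*(-5261) = 31566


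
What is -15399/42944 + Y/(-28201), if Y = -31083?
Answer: 900561153/1211063744 ≈ 0.74361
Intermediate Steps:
-15399/42944 + Y/(-28201) = -15399/42944 - 31083/(-28201) = -15399*1/42944 - 31083*(-1/28201) = -15399/42944 + 31083/28201 = 900561153/1211063744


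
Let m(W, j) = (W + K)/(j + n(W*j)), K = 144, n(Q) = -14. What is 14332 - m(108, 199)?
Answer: 2651168/185 ≈ 14331.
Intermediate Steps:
m(W, j) = (144 + W)/(-14 + j) (m(W, j) = (W + 144)/(j - 14) = (144 + W)/(-14 + j))
14332 - m(108, 199) = 14332 - (144 + 108)/(-14 + 199) = 14332 - 252/185 = 2651168/185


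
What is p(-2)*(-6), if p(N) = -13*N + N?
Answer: -144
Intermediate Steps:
p(N) = -12*N
p(-2)*(-6) = -12*(-2)*(-6) = 24*(-6) = -144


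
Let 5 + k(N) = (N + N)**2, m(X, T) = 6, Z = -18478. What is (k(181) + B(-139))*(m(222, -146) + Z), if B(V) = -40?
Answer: -2419813528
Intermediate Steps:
k(N) = -5 + 4*N**2 (k(N) = -5 + (N + N)**2 = -5 + (2*N)**2 = -5 + 4*N**2)
(k(181) + B(-139))*(m(222, -146) + Z) = ((-5 + 4*181**2) - 40)*(6 - 18478) = ((-5 + 4*32761) - 40)*(-18472) = ((-5 + 131044) - 40)*(-18472) = (131039 - 40)*(-18472) = 130999*(-18472) = -2419813528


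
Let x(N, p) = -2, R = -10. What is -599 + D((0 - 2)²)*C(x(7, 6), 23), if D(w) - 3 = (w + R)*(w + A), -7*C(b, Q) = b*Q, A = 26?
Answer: -12335/7 ≈ -1762.1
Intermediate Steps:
C(b, Q) = -Q*b/7 (C(b, Q) = -b*Q/7 = -Q*b/7)
D(w) = 3 + (-10 + w)*(26 + w) (D(w) = 3 + (w - 10)*(w + 26) = 3 + (-10 + w)*(26 + w))
-599 + D((0 - 2)²)*C(x(7, 6), 23) = -599 + (-257 + ((0 - 2)²)² + 16*(0 - 2)²)*(-⅐*23*(-2)) = -599 + (-257 + ((-2)²)² + 16*(-2)²)*(46/7) = -599 + (-257 + 4² + 16*4)*(46/7) = -599 + (-257 + 16 + 64)*(46/7) = -599 - 177*46/7 = -599 - 8142/7 = -12335/7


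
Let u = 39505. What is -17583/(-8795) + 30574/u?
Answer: 192702949/69489295 ≈ 2.7731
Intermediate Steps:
-17583/(-8795) + 30574/u = -17583/(-8795) + 30574/39505 = -17583*(-1/8795) + 30574*(1/39505) = 17583/8795 + 30574/39505 = 192702949/69489295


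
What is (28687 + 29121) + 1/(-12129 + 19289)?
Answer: 413905281/7160 ≈ 57808.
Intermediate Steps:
(28687 + 29121) + 1/(-12129 + 19289) = 57808 + 1/7160 = 413905281/7160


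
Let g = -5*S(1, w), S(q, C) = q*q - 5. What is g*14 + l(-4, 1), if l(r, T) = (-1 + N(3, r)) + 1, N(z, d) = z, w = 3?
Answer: 283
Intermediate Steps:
S(q, C) = -5 + q² (S(q, C) = q² - 5 = -5 + q²)
l(r, T) = 3 (l(r, T) = (-1 + 3) + 1 = 2 + 1 = 3)
g = 20 (g = -5*(-5 + 1²) = -5*(-5 + 1) = -5*(-4) = 20)
g*14 + l(-4, 1) = 20*14 + 3 = 280 + 3 = 283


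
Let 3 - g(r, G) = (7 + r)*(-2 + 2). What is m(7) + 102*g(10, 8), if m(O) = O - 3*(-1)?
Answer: 316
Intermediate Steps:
m(O) = 3 + O (m(O) = O + 3 = 3 + O)
g(r, G) = 3 (g(r, G) = 3 - (7 + r)*(-2 + 2) = 3 - (7 + r)*0 = 3 - 1*0 = 3 + 0 = 3)
m(7) + 102*g(10, 8) = (3 + 7) + 102*3 = 10 + 306 = 316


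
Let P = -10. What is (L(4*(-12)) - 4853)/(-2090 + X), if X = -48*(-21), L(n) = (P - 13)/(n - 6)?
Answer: 262039/58428 ≈ 4.4848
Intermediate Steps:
L(n) = -23/(-6 + n) (L(n) = (-10 - 13)/(n - 6) = -23/(-6 + n))
X = 1008
(L(4*(-12)) - 4853)/(-2090 + X) = (-23/(-6 + 4*(-12)) - 4853)/(-2090 + 1008) = (-23/(-6 - 48) - 4853)/(-1082) = (-23/(-54) - 4853)*(-1/1082) = (-23*(-1/54) - 4853)*(-1/1082) = (23/54 - 4853)*(-1/1082) = -262039/54*(-1/1082) = 262039/58428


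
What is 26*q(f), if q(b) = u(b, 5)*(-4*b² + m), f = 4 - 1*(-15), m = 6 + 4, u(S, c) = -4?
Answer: 149136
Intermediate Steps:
m = 10
f = 19 (f = 4 + 15 = 19)
q(b) = -40 + 16*b² (q(b) = -4*(-4*b² + 10) = -4*(10 - 4*b²) = -40 + 16*b²)
26*q(f) = 26*(-40 + 16*19²) = 26*(-40 + 16*361) = 26*(-40 + 5776) = 26*5736 = 149136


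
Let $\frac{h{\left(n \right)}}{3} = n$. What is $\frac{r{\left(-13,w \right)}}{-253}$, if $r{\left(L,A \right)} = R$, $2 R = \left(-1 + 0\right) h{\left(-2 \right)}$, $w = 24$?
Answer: $- \frac{3}{253} \approx -0.011858$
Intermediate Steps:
$h{\left(n \right)} = 3 n$
$R = 3$ ($R = \frac{\left(-1 + 0\right) 3 \left(-2\right)}{2} = \frac{\left(-1\right) \left(-6\right)}{2} = \frac{1}{2} \cdot 6 = 3$)
$r{\left(L,A \right)} = 3$
$\frac{r{\left(-13,w \right)}}{-253} = \frac{3}{-253} = 3 \left(- \frac{1}{253}\right) = - \frac{3}{253}$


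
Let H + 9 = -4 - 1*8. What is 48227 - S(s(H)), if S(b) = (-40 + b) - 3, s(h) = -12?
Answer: 48282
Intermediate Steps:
H = -21 (H = -9 + (-4 - 1*8) = -9 + (-4 - 8) = -9 - 12 = -21)
S(b) = -43 + b
48227 - S(s(H)) = 48227 - (-43 - 12) = 48227 - 1*(-55) = 48227 + 55 = 48282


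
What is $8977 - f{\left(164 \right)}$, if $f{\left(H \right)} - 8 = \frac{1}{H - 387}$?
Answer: $\frac{2000088}{223} \approx 8969.0$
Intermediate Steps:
$f{\left(H \right)} = 8 + \frac{1}{-387 + H}$ ($f{\left(H \right)} = 8 + \frac{1}{H - 387} = 8 + \frac{1}{-387 + H}$)
$8977 - f{\left(164 \right)} = 8977 - \frac{-3095 + 8 \cdot 164}{-387 + 164} = 8977 - \frac{-3095 + 1312}{-223} = 8977 - \left(- \frac{1}{223}\right) \left(-1783\right) = 8977 - \frac{1783}{223} = \frac{2000088}{223}$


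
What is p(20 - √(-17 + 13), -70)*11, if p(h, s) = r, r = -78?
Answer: -858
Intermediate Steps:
p(h, s) = -78
p(20 - √(-17 + 13), -70)*11 = -78*11 = -858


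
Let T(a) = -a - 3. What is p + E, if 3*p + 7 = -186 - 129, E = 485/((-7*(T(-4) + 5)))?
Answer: -4993/42 ≈ -118.88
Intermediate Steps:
T(a) = -3 - a
E = -485/42 (E = 485/((-7*((-3 - 1*(-4)) + 5))) = 485/((-7*((-3 + 4) + 5))) = 485/((-7*(1 + 5))) = 485/((-7*6)) = 485/(-42) = 485*(-1/42) = -485/42 ≈ -11.548)
p = -322/3 (p = -7/3 + (-186 - 129)/3 = -7/3 + (1/3)*(-315) = -7/3 - 105 = -322/3 ≈ -107.33)
p + E = -322/3 - 485/42 = -4993/42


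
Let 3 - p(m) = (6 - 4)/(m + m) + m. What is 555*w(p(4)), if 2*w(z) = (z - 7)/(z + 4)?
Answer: -1665/2 ≈ -832.50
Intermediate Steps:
p(m) = 3 - m - 1/m (p(m) = 3 - ((6 - 4)/(m + m) + m) = 3 - (2/((2*m)) + m) = 3 - (2*(1/(2*m)) + m) = 3 - (1/m + m) = 3 - (m + 1/m) = 3 + (-m - 1/m) = 3 - m - 1/m)
w(z) = (-7 + z)/(2*(4 + z)) (w(z) = ((z - 7)/(z + 4))/2 = ((-7 + z)/(4 + z))/2 = (-7 + z)/(2*(4 + z)))
555*w(p(4)) = 555*((-7 + (3 - 1*4 - 1/4))/(2*(4 + (3 - 1*4 - 1/4)))) = 555*((-7 + (3 - 4 - 1*¼))/(2*(4 + (3 - 4 - 1*¼)))) = 555*((-7 + (3 - 4 - ¼))/(2*(4 + (3 - 4 - ¼)))) = 555*((-7 - 5/4)/(2*(4 - 5/4))) = 555*((½)*(-33/4)/(11/4)) = 555*((½)*(4/11)*(-33/4)) = 555*(-3/2) = -1665/2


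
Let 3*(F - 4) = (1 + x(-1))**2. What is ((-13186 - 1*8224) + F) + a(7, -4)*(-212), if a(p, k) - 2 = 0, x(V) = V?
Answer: -21830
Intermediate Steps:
a(p, k) = 2 (a(p, k) = 2 + 0 = 2)
F = 4 (F = 4 + (1 - 1)**2/3 = 4 + (1/3)*0**2 = 4 + (1/3)*0 = 4 + 0 = 4)
((-13186 - 1*8224) + F) + a(7, -4)*(-212) = ((-13186 - 1*8224) + 4) + 2*(-212) = ((-13186 - 8224) + 4) - 424 = (-21410 + 4) - 424 = -21406 - 424 = -21830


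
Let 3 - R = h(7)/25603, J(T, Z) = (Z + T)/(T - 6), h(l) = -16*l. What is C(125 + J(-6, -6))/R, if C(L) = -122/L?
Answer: -25603/79443 ≈ -0.32228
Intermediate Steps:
J(T, Z) = (T + Z)/(-6 + T)
R = 76921/25603 (R = 3 - (-16*7)/25603 = 3 - (-112)/25603 = 3 - 1*(-112/25603) = 3 + 112/25603 = 76921/25603 ≈ 3.0044)
C(125 + J(-6, -6))/R = (-122/(125 + (-6 - 6)/(-6 - 6)))/(76921/25603) = -122/(125 - 12/(-12))*(25603/76921) = -122/(125 - 1/12*(-12))*(25603/76921) = -122/(125 + 1)*(25603/76921) = -122/126*(25603/76921) = -122*1/126*(25603/76921) = -61/63*25603/76921 = -25603/79443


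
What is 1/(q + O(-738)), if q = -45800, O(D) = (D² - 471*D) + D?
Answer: 1/845704 ≈ 1.1824e-6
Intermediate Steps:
O(D) = D² - 470*D
1/(q + O(-738)) = 1/(-45800 - 738*(-470 - 738)) = 1/(-45800 - 738*(-1208)) = 1/(-45800 + 891504) = 1/845704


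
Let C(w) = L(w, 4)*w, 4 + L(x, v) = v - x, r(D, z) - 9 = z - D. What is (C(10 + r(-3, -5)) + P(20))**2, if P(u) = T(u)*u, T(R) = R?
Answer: 12321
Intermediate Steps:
r(D, z) = 9 + z - D (r(D, z) = 9 + (z - D) = 9 + z - D)
L(x, v) = -4 + v - x (L(x, v) = -4 + (v - x) = -4 + v - x)
C(w) = -w**2 (C(w) = (-4 + 4 - w)*w = (-w)*w = -w**2)
P(u) = u**2 (P(u) = u*u = u**2)
(C(10 + r(-3, -5)) + P(20))**2 = (-(10 + (9 - 5 - 1*(-3)))**2 + 20**2)**2 = (-(10 + (9 - 5 + 3))**2 + 400)**2 = (-(10 + 7)**2 + 400)**2 = (-1*17**2 + 400)**2 = (-1*289 + 400)**2 = (-289 + 400)**2 = 111**2 = 12321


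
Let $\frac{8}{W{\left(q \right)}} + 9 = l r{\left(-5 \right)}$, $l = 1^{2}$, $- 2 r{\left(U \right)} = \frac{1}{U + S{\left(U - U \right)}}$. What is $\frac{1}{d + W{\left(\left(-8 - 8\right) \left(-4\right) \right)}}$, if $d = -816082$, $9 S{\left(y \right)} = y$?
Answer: $- \frac{89}{72631378} \approx -1.2254 \cdot 10^{-6}$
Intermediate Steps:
$S{\left(y \right)} = \frac{y}{9}$
$r{\left(U \right)} = - \frac{1}{2 U}$ ($r{\left(U \right)} = - \frac{1}{2 \left(U + \frac{U - U}{9}\right)} = - \frac{1}{2 \left(U + \frac{1}{9} \cdot 0\right)} = - \frac{1}{2 \left(U + 0\right)} = - \frac{1}{2 U}$)
$l = 1$
$W{\left(q \right)} = - \frac{80}{89}$ ($W{\left(q \right)} = \frac{8}{-9 + 1 \left(- \frac{1}{2 \left(-5\right)}\right)} = \frac{8}{-9 + 1 \left(\left(- \frac{1}{2}\right) \left(- \frac{1}{5}\right)\right)} = \frac{8}{-9 + 1 \cdot \frac{1}{10}} = \frac{8}{-9 + \frac{1}{10}} = \frac{8}{- \frac{89}{10}} = 8 \left(- \frac{10}{89}\right) = - \frac{80}{89}$)
$\frac{1}{d + W{\left(\left(-8 - 8\right) \left(-4\right) \right)}} = \frac{1}{-816082 - \frac{80}{89}} = \frac{1}{- \frac{72631378}{89}} = - \frac{89}{72631378}$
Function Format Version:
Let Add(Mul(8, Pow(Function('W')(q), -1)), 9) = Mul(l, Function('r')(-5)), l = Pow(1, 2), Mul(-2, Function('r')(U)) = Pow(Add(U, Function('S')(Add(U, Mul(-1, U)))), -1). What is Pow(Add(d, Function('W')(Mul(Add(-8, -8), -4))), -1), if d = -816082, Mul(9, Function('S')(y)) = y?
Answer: Rational(-89, 72631378) ≈ -1.2254e-6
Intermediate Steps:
Function('S')(y) = Mul(Rational(1, 9), y)
Function('r')(U) = Mul(Rational(-1, 2), Pow(U, -1)) (Function('r')(U) = Mul(Rational(-1, 2), Pow(Add(U, Mul(Rational(1, 9), Add(U, Mul(-1, U)))), -1)) = Mul(Rational(-1, 2), Pow(Add(U, Mul(Rational(1, 9), 0)), -1)) = Mul(Rational(-1, 2), Pow(Add(U, 0), -1)) = Mul(Rational(-1, 2), Pow(U, -1)))
l = 1
Function('W')(q) = Rational(-80, 89) (Function('W')(q) = Mul(8, Pow(Add(-9, Mul(1, Mul(Rational(-1, 2), Pow(-5, -1)))), -1)) = Mul(8, Pow(Add(-9, Mul(1, Mul(Rational(-1, 2), Rational(-1, 5)))), -1)) = Mul(8, Pow(Add(-9, Mul(1, Rational(1, 10))), -1)) = Mul(8, Pow(Add(-9, Rational(1, 10)), -1)) = Mul(8, Pow(Rational(-89, 10), -1)) = Mul(8, Rational(-10, 89)) = Rational(-80, 89))
Pow(Add(d, Function('W')(Mul(Add(-8, -8), -4))), -1) = Pow(Add(-816082, Rational(-80, 89)), -1) = Pow(Rational(-72631378, 89), -1) = Rational(-89, 72631378)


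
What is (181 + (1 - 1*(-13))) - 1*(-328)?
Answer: 523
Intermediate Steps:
(181 + (1 - 1*(-13))) - 1*(-328) = (181 + (1 + 13)) + 328 = (181 + 14) + 328 = 195 + 328 = 523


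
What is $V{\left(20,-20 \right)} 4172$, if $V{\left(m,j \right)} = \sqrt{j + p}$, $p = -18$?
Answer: $4172 i \sqrt{38} \approx 25718.0 i$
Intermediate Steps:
$V{\left(m,j \right)} = \sqrt{-18 + j}$ ($V{\left(m,j \right)} = \sqrt{j - 18} = \sqrt{-18 + j}$)
$V{\left(20,-20 \right)} 4172 = \sqrt{-18 - 20} \cdot 4172 = \sqrt{-38} \cdot 4172 = i \sqrt{38} \cdot 4172 = 4172 i \sqrt{38}$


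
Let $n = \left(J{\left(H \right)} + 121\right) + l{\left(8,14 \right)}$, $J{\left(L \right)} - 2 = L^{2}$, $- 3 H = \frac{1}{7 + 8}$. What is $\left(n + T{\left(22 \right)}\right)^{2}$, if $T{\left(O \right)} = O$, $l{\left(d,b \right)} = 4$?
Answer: $\frac{91038579076}{4100625} \approx 22201.0$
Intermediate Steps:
$H = - \frac{1}{45}$ ($H = - \frac{1}{3 \left(7 + 8\right)} = - \frac{1}{3 \cdot 15} = \left(- \frac{1}{3}\right) \frac{1}{15} = - \frac{1}{45} \approx -0.022222$)
$J{\left(L \right)} = 2 + L^{2}$
$n = \frac{257176}{2025}$ ($n = \left(\left(2 + \left(- \frac{1}{45}\right)^{2}\right) + 121\right) + 4 = \left(\left(2 + \frac{1}{2025}\right) + 121\right) + 4 = \left(\frac{4051}{2025} + 121\right) + 4 = \frac{249076}{2025} + 4 = \frac{257176}{2025} \approx 127.0$)
$\left(n + T{\left(22 \right)}\right)^{2} = \left(\frac{257176}{2025} + 22\right)^{2} = \left(\frac{301726}{2025}\right)^{2} = \frac{91038579076}{4100625}$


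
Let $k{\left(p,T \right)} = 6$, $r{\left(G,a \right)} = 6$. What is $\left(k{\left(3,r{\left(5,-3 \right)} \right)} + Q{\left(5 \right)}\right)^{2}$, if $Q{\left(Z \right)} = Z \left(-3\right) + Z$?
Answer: $16$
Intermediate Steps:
$Q{\left(Z \right)} = - 2 Z$ ($Q{\left(Z \right)} = - 3 Z + Z = - 2 Z$)
$\left(k{\left(3,r{\left(5,-3 \right)} \right)} + Q{\left(5 \right)}\right)^{2} = \left(6 - 10\right)^{2} = \left(-4\right)^{2} = 16$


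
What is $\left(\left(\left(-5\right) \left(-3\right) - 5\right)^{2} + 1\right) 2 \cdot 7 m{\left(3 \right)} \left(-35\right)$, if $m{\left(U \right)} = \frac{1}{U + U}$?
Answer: $- \frac{24745}{3} \approx -8248.3$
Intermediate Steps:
$m{\left(U \right)} = \frac{1}{2 U}$
$\left(\left(\left(-5\right) \left(-3\right) - 5\right)^{2} + 1\right) 2 \cdot 7 m{\left(3 \right)} \left(-35\right) = \left(\left(\left(-5\right) \left(-3\right) - 5\right)^{2} + 1\right) 2 \cdot 7 \frac{1}{2 \cdot 3} \left(-35\right) = \left(\left(15 - 5\right)^{2} + 1\right) 2 \cdot 7 \cdot \frac{1}{2} \cdot \frac{1}{3} \left(-35\right) = \left(10^{2} + 1\right) 2 \cdot 7 \cdot \frac{1}{6} \left(-35\right) = \left(100 + 1\right) 2 \cdot \frac{7}{6} \left(-35\right) = 101 \cdot 2 \cdot \frac{7}{6} \left(-35\right) = 202 \cdot \frac{7}{6} \left(-35\right) = \frac{707}{3} \left(-35\right) = - \frac{24745}{3}$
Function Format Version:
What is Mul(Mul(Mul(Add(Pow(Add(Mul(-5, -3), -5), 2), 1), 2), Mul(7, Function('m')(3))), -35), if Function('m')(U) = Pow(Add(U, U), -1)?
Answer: Rational(-24745, 3) ≈ -8248.3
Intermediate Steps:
Function('m')(U) = Mul(Rational(1, 2), Pow(U, -1)) (Function('m')(U) = Pow(Mul(2, U), -1) = Mul(Rational(1, 2), Pow(U, -1)))
Mul(Mul(Mul(Add(Pow(Add(Mul(-5, -3), -5), 2), 1), 2), Mul(7, Function('m')(3))), -35) = Mul(Mul(Mul(Add(Pow(Add(Mul(-5, -3), -5), 2), 1), 2), Mul(7, Mul(Rational(1, 2), Pow(3, -1)))), -35) = Mul(Mul(Mul(Add(Pow(Add(15, -5), 2), 1), 2), Mul(7, Mul(Rational(1, 2), Rational(1, 3)))), -35) = Mul(Mul(Mul(Add(Pow(10, 2), 1), 2), Mul(7, Rational(1, 6))), -35) = Mul(Mul(Mul(Add(100, 1), 2), Rational(7, 6)), -35) = Mul(Mul(Mul(101, 2), Rational(7, 6)), -35) = Mul(Mul(202, Rational(7, 6)), -35) = Mul(Rational(707, 3), -35) = Rational(-24745, 3)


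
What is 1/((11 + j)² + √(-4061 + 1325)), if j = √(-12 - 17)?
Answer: 1/((11 + I*√29)² + 12*I*√19) ≈ 0.0024449 - 0.0045384*I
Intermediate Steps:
j = I*√29 (j = √(-29) = I*√29 ≈ 5.3852*I)
1/((11 + j)² + √(-4061 + 1325)) = 1/((11 + I*√29)² + √(-4061 + 1325)) = 1/((11 + I*√29)² + √(-2736)) = 1/((11 + I*√29)² + 12*I*√19)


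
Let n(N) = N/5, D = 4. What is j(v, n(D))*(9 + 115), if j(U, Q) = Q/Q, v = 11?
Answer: 124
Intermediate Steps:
n(N) = N/5 (n(N) = N*(⅕) = N/5)
j(U, Q) = 1
j(v, n(D))*(9 + 115) = 1*(9 + 115) = 1*124 = 124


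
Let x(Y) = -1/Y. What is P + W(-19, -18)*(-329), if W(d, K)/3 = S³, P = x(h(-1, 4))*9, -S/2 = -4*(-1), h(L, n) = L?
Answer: 505353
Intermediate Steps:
S = -8 (S = -(-8)*(-1) = -2*4 = -8)
P = 9 (P = -1/(-1)*9 = -1*(-1)*9 = 1*9 = 9)
W(d, K) = -1536 (W(d, K) = 3*(-8)³ = 3*(-512) = -1536)
P + W(-19, -18)*(-329) = 9 - 1536*(-329) = 9 + 505344 = 505353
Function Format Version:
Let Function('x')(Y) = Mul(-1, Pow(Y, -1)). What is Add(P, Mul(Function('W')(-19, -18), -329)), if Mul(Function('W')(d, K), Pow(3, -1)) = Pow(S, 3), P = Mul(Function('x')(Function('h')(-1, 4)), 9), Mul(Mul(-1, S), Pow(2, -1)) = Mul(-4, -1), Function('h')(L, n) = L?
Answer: 505353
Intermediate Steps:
S = -8 (S = Mul(-2, Mul(-4, -1)) = Mul(-2, 4) = -8)
P = 9 (P = Mul(Mul(-1, Pow(-1, -1)), 9) = Mul(Mul(-1, -1), 9) = Mul(1, 9) = 9)
Function('W')(d, K) = -1536 (Function('W')(d, K) = Mul(3, Pow(-8, 3)) = Mul(3, -512) = -1536)
Add(P, Mul(Function('W')(-19, -18), -329)) = Add(9, Mul(-1536, -329)) = Add(9, 505344) = 505353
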